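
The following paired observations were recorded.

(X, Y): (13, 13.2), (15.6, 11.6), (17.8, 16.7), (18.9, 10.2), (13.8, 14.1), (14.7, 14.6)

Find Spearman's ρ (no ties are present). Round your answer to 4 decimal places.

-0.2000

Rank X: 1, 4, 5, 6, 2, 3
Rank Y: 3, 2, 6, 1, 4, 5
d = rank(X) − rank(Y): -2, 2, -1, 5, -2, -2; Σd² = 42
ρ = 1 − 6Σd² / [n(n²−1)] = 1 − 6×42 / (6×35) = 1 − 252/210 ≈ -0.2000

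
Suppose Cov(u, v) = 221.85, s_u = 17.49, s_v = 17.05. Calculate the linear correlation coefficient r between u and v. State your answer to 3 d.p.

r = Cov(u,v) / (s_u · s_v) = 221.85 / (17.49 × 17.05)
  = 221.85 / 298.2045 ≈ 0.744

0.744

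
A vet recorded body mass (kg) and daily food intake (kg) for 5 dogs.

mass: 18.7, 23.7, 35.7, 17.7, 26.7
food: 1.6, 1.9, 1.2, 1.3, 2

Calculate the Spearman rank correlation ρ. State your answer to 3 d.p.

Rank mass: 2, 3, 5, 1, 4
Rank food: 3, 4, 1, 2, 5
d = rank(mass) − rank(food): -1, -1, 4, -1, -1; Σd² = 20
ρ = 1 − 6Σd² / [n(n²−1)] = 1 − 6×20 / (5×24) = 1 − 120/120 ≈ 0.000

0.000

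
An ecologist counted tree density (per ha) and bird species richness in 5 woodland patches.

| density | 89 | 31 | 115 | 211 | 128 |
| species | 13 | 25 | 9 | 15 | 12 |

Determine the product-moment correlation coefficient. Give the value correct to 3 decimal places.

-0.518

n = 5, Σx = 574, Σy = 74, Σx² = 83012, Σy² = 1244, Σxy = 7668
nΣxy − ΣxΣy = 38340 − 42476 = -4136
nΣx² − (Σx)² = 415060 − 329476 = 85584; nΣy² − (Σy)² = 6220 − 5476 = 744
r = -4136 / √(85584 × 744) = -4136 / 7979.6301 ≈ -0.518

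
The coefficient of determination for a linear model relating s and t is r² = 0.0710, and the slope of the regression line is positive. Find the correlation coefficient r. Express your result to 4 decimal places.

|r| = √0.0710 = 0.2665
The association is positive, so r = 0.2665.

0.2665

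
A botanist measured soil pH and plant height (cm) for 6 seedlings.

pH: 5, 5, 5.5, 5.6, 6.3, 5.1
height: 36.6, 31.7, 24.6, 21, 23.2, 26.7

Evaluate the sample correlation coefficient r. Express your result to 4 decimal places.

n = 6, Σx = 32.5, Σy = 163.8, Σx² = 177.31, Σy² = 4641.74, Σxy = 876.73
nΣxy − ΣxΣy = 5260.38 − 5323.5 = -63.12
nΣx² − (Σx)² = 1063.86 − 1056.25 = 7.61; nΣy² − (Σy)² = 27850.44 − 26830.44 = 1020
r = -63.12 / √(7.61 × 1020) = -63.12 / 88.1033 ≈ -0.7164

-0.7164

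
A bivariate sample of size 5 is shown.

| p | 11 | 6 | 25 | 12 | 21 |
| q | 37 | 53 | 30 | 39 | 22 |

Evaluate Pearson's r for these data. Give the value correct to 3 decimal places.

-0.865

n = 5, Σp = 75, Σq = 181, Σp² = 1367, Σq² = 7083, Σpq = 2405
nΣpq − ΣpΣq = 12025 − 13575 = -1550
nΣp² − (Σp)² = 6835 − 5625 = 1210; nΣq² − (Σq)² = 35415 − 32761 = 2654
r = -1550 / √(1210 × 2654) = -1550 / 1792.0212 ≈ -0.865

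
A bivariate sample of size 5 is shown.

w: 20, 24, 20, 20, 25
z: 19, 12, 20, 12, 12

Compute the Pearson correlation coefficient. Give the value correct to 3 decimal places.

n = 5, Σw = 109, Σz = 75, Σw² = 2401, Σz² = 1193, Σwz = 1608
nΣwz − ΣwΣz = 8040 − 8175 = -135
nΣw² − (Σw)² = 12005 − 11881 = 124; nΣz² − (Σz)² = 5965 − 5625 = 340
r = -135 / √(124 × 340) = -135 / 205.3290 ≈ -0.657

-0.657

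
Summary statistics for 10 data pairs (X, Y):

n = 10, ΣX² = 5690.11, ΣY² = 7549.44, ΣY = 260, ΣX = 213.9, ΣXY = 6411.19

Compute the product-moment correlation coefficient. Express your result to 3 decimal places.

r = (nΣXY − ΣXΣY) / √[(nΣX² − (ΣX)²)(nΣY² − (ΣY)²)]
Numerator: 10×6411.19 − 213.9×260 = 8497.9
Denominator: √[(56901.1 − 45753.21)(75494.4 − 67600)] = √[11147.89 × 7894.4] = 9381.1461
r = 8497.9 / 9381.1461 ≈ 0.906

0.906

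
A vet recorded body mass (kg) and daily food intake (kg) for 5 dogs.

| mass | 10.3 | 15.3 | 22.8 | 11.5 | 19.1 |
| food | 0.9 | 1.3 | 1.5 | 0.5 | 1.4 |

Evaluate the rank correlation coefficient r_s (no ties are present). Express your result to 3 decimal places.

0.900

Rank mass: 1, 3, 5, 2, 4
Rank food: 2, 3, 5, 1, 4
d = rank(mass) − rank(food): -1, 0, 0, 1, 0; Σd² = 2
ρ = 1 − 6Σd² / [n(n²−1)] = 1 − 6×2 / (5×24) = 1 − 12/120 ≈ 0.900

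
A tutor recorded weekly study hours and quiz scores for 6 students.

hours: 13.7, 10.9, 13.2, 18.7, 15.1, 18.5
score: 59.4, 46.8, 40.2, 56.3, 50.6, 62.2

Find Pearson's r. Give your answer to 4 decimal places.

0.6591

n = 6, Σx = 90.1, Σy = 315.5, Σx² = 1400.69, Σy² = 16933.53, Σxy = 4822.11
nΣxy − ΣxΣy = 28932.66 − 28426.55 = 506.11
nΣx² − (Σx)² = 8404.14 − 8118.01 = 286.13; nΣy² − (Σy)² = 101601.18 − 99540.25 = 2060.93
r = 506.11 / √(286.13 × 2060.93) = 506.11 / 767.9153 ≈ 0.6591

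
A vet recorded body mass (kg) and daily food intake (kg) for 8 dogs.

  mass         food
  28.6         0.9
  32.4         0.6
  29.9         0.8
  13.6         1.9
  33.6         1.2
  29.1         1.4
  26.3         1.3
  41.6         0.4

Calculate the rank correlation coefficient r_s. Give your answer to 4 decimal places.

Rank mass: 3, 6, 5, 1, 7, 4, 2, 8
Rank food: 4, 2, 3, 8, 5, 7, 6, 1
d = rank(mass) − rank(food): -1, 4, 2, -7, 2, -3, -4, 7; Σd² = 148
ρ = 1 − 6Σd² / [n(n²−1)] = 1 − 6×148 / (8×63) = 1 − 888/504 ≈ -0.7619

-0.7619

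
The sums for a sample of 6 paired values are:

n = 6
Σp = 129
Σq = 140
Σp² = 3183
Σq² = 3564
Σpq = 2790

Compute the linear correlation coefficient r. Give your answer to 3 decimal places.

r = (nΣpq − ΣpΣq) / √[(nΣp² − (Σp)²)(nΣq² − (Σq)²)]
Numerator: 6×2790 − 129×140 = -1320
Denominator: √[(19098 − 16641)(21384 − 19600)] = √[2457 × 1784] = 2093.6303
r = -1320 / 2093.6303 ≈ -0.630

-0.630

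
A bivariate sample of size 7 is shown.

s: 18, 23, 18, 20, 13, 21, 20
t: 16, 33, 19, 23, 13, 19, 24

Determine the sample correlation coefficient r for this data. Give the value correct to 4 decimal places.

n = 7, Σs = 133, Σt = 147, Σs² = 2587, Σt² = 3341, Σst = 2897
nΣst − ΣsΣt = 20279 − 19551 = 728
nΣs² − (Σs)² = 18109 − 17689 = 420; nΣt² − (Σt)² = 23387 − 21609 = 1778
r = 728 / √(420 × 1778) = 728 / 864.1528 ≈ 0.8424

0.8424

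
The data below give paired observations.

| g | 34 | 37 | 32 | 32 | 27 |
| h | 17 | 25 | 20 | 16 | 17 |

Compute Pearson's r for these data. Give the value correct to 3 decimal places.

n = 5, Σg = 162, Σh = 95, Σg² = 5302, Σh² = 1859, Σgh = 3114
nΣgh − ΣgΣh = 15570 − 15390 = 180
nΣg² − (Σg)² = 26510 − 26244 = 266; nΣh² − (Σh)² = 9295 − 9025 = 270
r = 180 / √(266 × 270) = 180 / 267.9925 ≈ 0.672

0.672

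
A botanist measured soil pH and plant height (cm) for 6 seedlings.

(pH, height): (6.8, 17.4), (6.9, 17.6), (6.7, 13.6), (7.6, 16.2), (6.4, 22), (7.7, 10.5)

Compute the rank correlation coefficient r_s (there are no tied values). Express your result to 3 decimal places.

-0.600

Rank pH: 3, 4, 2, 5, 1, 6
Rank height: 4, 5, 2, 3, 6, 1
d = rank(pH) − rank(height): -1, -1, 0, 2, -5, 5; Σd² = 56
ρ = 1 − 6Σd² / [n(n²−1)] = 1 − 6×56 / (6×35) = 1 − 336/210 ≈ -0.600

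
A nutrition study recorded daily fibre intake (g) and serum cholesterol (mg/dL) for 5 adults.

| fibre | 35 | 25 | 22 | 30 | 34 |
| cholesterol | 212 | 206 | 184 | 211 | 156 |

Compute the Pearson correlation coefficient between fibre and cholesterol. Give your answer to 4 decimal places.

-0.0792

n = 5, Σx = 146, Σy = 969, Σx² = 4390, Σy² = 190093, Σxy = 28252
nΣxy − ΣxΣy = 141260 − 141474 = -214
nΣx² − (Σx)² = 21950 − 21316 = 634; nΣy² − (Σy)² = 950465 − 938961 = 11504
r = -214 / √(634 × 11504) = -214 / 2700.6547 ≈ -0.0792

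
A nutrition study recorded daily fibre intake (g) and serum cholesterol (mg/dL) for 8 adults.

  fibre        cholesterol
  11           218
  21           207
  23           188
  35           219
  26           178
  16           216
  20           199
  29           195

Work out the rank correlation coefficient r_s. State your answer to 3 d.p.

-0.238

Rank fibre: 1, 4, 5, 8, 6, 2, 3, 7
Rank cholesterol: 7, 5, 2, 8, 1, 6, 4, 3
d = rank(fibre) − rank(cholesterol): -6, -1, 3, 0, 5, -4, -1, 4; Σd² = 104
ρ = 1 − 6Σd² / [n(n²−1)] = 1 − 6×104 / (8×63) = 1 − 624/504 ≈ -0.238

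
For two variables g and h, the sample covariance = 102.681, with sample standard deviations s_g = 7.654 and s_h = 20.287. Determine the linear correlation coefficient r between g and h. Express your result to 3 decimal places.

0.661

r = Cov(g,h) / (s_g · s_h) = 102.681 / (7.654 × 20.287)
  = 102.681 / 155.2767 ≈ 0.661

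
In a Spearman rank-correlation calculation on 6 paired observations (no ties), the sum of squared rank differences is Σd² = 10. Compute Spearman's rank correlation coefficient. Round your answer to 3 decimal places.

0.714

ρ = 1 − 6Σd² / [n(n²−1)] = 1 − 6×10 / (6×35)
  = 1 − 60/210 = 1 − 0.2857 ≈ 0.714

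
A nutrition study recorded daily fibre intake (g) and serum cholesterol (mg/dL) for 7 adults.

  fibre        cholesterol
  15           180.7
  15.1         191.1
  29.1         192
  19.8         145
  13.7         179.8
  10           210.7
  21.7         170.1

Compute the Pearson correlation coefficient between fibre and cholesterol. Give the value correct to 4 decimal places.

n = 7, Σx = 124.4, Σy = 1269.4, Σx² = 2450.44, Σy² = 232717.24, Σxy = 22315.74
nΣxy − ΣxΣy = 156210.18 − 157913.36 = -1703.18
nΣx² − (Σx)² = 17153.08 − 15475.36 = 1677.72; nΣy² − (Σy)² = 1629020.68 − 1611376.36 = 17644.32
r = -1703.18 / √(1677.72 × 17644.32) = -1703.18 / 5440.7930 ≈ -0.3130

-0.3130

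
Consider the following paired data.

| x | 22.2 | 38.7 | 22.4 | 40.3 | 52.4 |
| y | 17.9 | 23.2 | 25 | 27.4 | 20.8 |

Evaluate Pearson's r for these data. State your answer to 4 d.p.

0.1368

n = 5, Σx = 176, Σy = 114.3, Σx² = 6862.14, Σy² = 2667.05, Σxy = 4049.36
nΣxy − ΣxΣy = 20246.8 − 20116.8 = 130
nΣx² − (Σx)² = 34310.7 − 30976 = 3334.7; nΣy² − (Σy)² = 13335.25 − 13064.49 = 270.76
r = 130 / √(3334.7 × 270.76) = 130 / 950.2123 ≈ 0.1368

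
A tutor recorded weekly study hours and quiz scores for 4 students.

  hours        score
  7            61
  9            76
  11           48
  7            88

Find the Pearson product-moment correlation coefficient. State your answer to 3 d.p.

-0.654

n = 4, Σx = 34, Σy = 273, Σx² = 300, Σy² = 19545, Σxy = 2255
nΣxy − ΣxΣy = 9020 − 9282 = -262
nΣx² − (Σx)² = 1200 − 1156 = 44; nΣy² − (Σy)² = 78180 − 74529 = 3651
r = -262 / √(44 × 3651) = -262 / 400.8042 ≈ -0.654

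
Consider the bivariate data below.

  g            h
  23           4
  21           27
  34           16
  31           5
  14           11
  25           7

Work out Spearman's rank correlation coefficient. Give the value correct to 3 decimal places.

Rank g: 3, 2, 6, 5, 1, 4
Rank h: 1, 6, 5, 2, 4, 3
d = rank(g) − rank(h): 2, -4, 1, 3, -3, 1; Σd² = 40
ρ = 1 − 6Σd² / [n(n²−1)] = 1 − 6×40 / (6×35) = 1 − 240/210 ≈ -0.143

-0.143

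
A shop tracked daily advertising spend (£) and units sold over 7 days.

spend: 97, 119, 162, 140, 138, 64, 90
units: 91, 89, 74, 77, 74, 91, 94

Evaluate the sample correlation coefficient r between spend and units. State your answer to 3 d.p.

-0.880

n = 7, Σx = 810, Σy = 590, Σx² = 100654, Σy² = 50200, Σxy = 66682
nΣxy − ΣxΣy = 466774 − 477900 = -11126
nΣx² − (Σx)² = 704578 − 656100 = 48478; nΣy² − (Σy)² = 351400 − 348100 = 3300
r = -11126 / √(48478 × 3300) = -11126 / 12648.2173 ≈ -0.880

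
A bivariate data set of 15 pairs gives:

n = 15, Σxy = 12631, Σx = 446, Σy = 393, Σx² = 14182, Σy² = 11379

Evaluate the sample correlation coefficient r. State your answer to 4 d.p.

0.9473

r = (nΣxy − ΣxΣy) / √[(nΣx² − (Σx)²)(nΣy² − (Σy)²)]
Numerator: 15×12631 − 446×393 = 14187
Denominator: √[(212730 − 198916)(170685 − 154449)] = √[13814 × 16236] = 14976.1178
r = 14187 / 14976.1178 ≈ 0.9473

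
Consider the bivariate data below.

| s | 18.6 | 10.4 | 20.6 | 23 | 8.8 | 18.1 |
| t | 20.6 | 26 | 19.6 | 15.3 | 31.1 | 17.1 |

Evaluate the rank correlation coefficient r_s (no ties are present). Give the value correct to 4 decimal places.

Rank s: 4, 2, 5, 6, 1, 3
Rank t: 4, 5, 3, 1, 6, 2
d = rank(s) − rank(t): 0, -3, 2, 5, -5, 1; Σd² = 64
ρ = 1 − 6Σd² / [n(n²−1)] = 1 − 6×64 / (6×35) = 1 − 384/210 ≈ -0.8286

-0.8286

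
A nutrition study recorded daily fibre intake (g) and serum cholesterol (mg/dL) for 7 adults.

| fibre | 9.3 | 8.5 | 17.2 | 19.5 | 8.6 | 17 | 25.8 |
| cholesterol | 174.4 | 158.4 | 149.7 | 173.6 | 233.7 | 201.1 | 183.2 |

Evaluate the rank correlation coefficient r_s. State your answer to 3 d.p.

Rank fibre: 3, 1, 5, 6, 2, 4, 7
Rank cholesterol: 4, 2, 1, 3, 7, 6, 5
d = rank(fibre) − rank(cholesterol): -1, -1, 4, 3, -5, -2, 2; Σd² = 60
ρ = 1 − 6Σd² / [n(n²−1)] = 1 − 6×60 / (7×48) = 1 − 360/336 ≈ -0.071

-0.071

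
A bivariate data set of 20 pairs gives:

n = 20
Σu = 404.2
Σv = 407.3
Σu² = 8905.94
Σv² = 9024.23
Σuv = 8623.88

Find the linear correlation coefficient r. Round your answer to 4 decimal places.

0.5350

r = (nΣuv − ΣuΣv) / √[(nΣu² − (Σu)²)(nΣv² − (Σv)²)]
Numerator: 20×8623.88 − 404.2×407.3 = 7846.94
Denominator: √[(178118.8 − 163377.64)(180484.6 − 165893.29)] = √[14741.16 × 14591.31] = 14666.0436
r = 7846.94 / 14666.0436 ≈ 0.5350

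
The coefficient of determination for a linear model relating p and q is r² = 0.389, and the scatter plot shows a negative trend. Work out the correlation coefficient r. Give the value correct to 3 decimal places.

|r| = √0.389 = 0.624
The association is negative, so r = −0.624.

-0.624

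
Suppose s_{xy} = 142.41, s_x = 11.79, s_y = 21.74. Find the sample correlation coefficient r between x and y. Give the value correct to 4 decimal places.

0.5556

r = Cov(x,y) / (s_x · s_y) = 142.41 / (11.79 × 21.74)
  = 142.41 / 256.3146 ≈ 0.5556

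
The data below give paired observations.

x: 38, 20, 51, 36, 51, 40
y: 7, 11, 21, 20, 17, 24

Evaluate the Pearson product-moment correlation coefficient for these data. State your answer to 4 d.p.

0.4594

n = 6, Σx = 236, Σy = 100, Σx² = 9942, Σy² = 1876, Σxy = 4104
nΣxy − ΣxΣy = 24624 − 23600 = 1024
nΣx² − (Σx)² = 59652 − 55696 = 3956; nΣy² − (Σy)² = 11256 − 10000 = 1256
r = 1024 / √(3956 × 1256) = 1024 / 2229.0662 ≈ 0.4594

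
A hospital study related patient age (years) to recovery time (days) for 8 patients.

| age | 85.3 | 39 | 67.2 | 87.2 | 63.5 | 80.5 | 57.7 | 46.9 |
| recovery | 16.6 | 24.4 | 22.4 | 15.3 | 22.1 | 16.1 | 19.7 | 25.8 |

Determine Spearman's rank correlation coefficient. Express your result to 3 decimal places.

-0.857

Rank age: 7, 1, 5, 8, 4, 6, 3, 2
Rank recovery: 3, 7, 6, 1, 5, 2, 4, 8
d = rank(age) − rank(recovery): 4, -6, -1, 7, -1, 4, -1, -6; Σd² = 156
ρ = 1 − 6Σd² / [n(n²−1)] = 1 − 6×156 / (8×63) = 1 − 936/504 ≈ -0.857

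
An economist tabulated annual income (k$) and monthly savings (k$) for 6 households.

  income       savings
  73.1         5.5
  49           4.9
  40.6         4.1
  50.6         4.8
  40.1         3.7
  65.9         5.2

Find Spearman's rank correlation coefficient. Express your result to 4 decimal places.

Rank income: 6, 3, 2, 4, 1, 5
Rank savings: 6, 4, 2, 3, 1, 5
d = rank(income) − rank(savings): 0, -1, 0, 1, 0, 0; Σd² = 2
ρ = 1 − 6Σd² / [n(n²−1)] = 1 − 6×2 / (6×35) = 1 − 12/210 ≈ 0.9429

0.9429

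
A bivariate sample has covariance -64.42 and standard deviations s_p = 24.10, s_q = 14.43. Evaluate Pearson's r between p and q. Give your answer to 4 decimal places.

r = Cov(p,q) / (s_p · s_q) = -64.42 / (24.10 × 14.43)
  = -64.42 / 347.7630 ≈ -0.1852

-0.1852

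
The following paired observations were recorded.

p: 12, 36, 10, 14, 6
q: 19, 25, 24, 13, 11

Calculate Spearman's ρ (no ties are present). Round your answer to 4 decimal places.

0.6000

Rank p: 3, 5, 2, 4, 1
Rank q: 3, 5, 4, 2, 1
d = rank(p) − rank(q): 0, 0, -2, 2, 0; Σd² = 8
ρ = 1 − 6Σd² / [n(n²−1)] = 1 − 6×8 / (5×24) = 1 − 48/120 ≈ 0.6000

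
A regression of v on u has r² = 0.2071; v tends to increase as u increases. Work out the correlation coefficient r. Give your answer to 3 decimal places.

0.455

|r| = √0.2071 = 0.455
The association is positive, so r = 0.455.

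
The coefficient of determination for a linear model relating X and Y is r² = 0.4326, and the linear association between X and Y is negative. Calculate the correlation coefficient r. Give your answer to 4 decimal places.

|r| = √0.4326 = 0.6577
The association is negative, so r = −0.6577.

-0.6577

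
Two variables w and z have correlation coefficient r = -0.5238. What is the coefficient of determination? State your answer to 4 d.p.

r² = (-0.5238)² = 0.2744

0.2744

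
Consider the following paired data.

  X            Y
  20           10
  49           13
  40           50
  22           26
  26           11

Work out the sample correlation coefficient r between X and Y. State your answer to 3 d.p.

0.283

n = 5, ΣX = 157, ΣY = 110, ΣX² = 5561, ΣY² = 3566, ΣXY = 3695
nΣXY − ΣXΣY = 18475 − 17270 = 1205
nΣX² − (ΣX)² = 27805 − 24649 = 3156; nΣY² − (ΣY)² = 17830 − 12100 = 5730
r = 1205 / √(3156 × 5730) = 1205 / 4252.5146 ≈ 0.283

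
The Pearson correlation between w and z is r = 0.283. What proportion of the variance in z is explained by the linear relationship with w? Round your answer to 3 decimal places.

r² = (0.283)² = 0.080

0.080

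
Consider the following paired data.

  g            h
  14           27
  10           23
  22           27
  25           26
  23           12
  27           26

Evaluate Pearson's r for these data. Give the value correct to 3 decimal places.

-0.069

n = 6, Σg = 121, Σh = 141, Σg² = 2663, Σh² = 3483, Σgh = 2830
nΣgh − ΣgΣh = 16980 − 17061 = -81
nΣg² − (Σg)² = 15978 − 14641 = 1337; nΣh² − (Σh)² = 20898 − 19881 = 1017
r = -81 / √(1337 × 1017) = -81 / 1166.0742 ≈ -0.069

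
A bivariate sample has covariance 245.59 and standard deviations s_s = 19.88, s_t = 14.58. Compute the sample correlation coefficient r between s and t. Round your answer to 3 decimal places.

r = Cov(s,t) / (s_s · s_t) = 245.59 / (19.88 × 14.58)
  = 245.59 / 289.8504 ≈ 0.847

0.847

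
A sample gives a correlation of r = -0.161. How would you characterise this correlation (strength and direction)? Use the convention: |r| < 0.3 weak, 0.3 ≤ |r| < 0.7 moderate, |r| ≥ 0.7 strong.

r = -0.161 < 0 so the relationship is negative.
|r| = 0.161, which falls in the weak range.

weak negative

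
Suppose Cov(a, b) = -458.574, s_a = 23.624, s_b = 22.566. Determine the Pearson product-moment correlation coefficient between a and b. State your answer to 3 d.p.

r = Cov(a,b) / (s_a · s_b) = -458.574 / (23.624 × 22.566)
  = -458.574 / 533.0992 ≈ -0.860

-0.860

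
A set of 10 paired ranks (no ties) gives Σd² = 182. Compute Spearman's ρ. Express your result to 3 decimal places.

ρ = 1 − 6Σd² / [n(n²−1)] = 1 − 6×182 / (10×99)
  = 1 − 1092/990 = 1 − 1.1030 ≈ -0.103

-0.103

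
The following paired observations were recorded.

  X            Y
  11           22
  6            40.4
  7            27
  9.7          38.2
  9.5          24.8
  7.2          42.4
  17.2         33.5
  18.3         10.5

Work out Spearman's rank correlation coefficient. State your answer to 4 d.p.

-0.6190

Rank X: 6, 1, 2, 5, 4, 3, 7, 8
Rank Y: 2, 7, 4, 6, 3, 8, 5, 1
d = rank(X) − rank(Y): 4, -6, -2, -1, 1, -5, 2, 7; Σd² = 136
ρ = 1 − 6Σd² / [n(n²−1)] = 1 − 6×136 / (8×63) = 1 − 816/504 ≈ -0.6190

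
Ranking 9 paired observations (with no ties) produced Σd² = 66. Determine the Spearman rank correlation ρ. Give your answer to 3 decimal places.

ρ = 1 − 6Σd² / [n(n²−1)] = 1 − 6×66 / (9×80)
  = 1 − 396/720 = 1 − 0.5500 ≈ 0.450

0.450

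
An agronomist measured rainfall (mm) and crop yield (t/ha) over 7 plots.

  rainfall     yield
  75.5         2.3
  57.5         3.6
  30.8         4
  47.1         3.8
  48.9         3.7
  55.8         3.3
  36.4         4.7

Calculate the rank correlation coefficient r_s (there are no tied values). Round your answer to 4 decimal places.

Rank rainfall: 7, 6, 1, 3, 4, 5, 2
Rank yield: 1, 3, 6, 5, 4, 2, 7
d = rank(rainfall) − rank(yield): 6, 3, -5, -2, 0, 3, -5; Σd² = 108
ρ = 1 − 6Σd² / [n(n²−1)] = 1 − 6×108 / (7×48) = 1 − 648/336 ≈ -0.9286

-0.9286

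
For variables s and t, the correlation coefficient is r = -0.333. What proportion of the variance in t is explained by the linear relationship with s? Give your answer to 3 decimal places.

r² = (-0.333)² = 0.111

0.111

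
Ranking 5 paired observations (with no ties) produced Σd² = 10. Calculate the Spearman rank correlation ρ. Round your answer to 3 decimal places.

ρ = 1 − 6Σd² / [n(n²−1)] = 1 − 6×10 / (5×24)
  = 1 − 60/120 = 1 − 0.5000 ≈ 0.500

0.500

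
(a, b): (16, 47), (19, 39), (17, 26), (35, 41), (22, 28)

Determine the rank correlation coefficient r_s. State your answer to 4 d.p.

-0.1000

Rank a: 1, 3, 2, 5, 4
Rank b: 5, 3, 1, 4, 2
d = rank(a) − rank(b): -4, 0, 1, 1, 2; Σd² = 22
ρ = 1 − 6Σd² / [n(n²−1)] = 1 − 6×22 / (5×24) = 1 − 132/120 ≈ -0.1000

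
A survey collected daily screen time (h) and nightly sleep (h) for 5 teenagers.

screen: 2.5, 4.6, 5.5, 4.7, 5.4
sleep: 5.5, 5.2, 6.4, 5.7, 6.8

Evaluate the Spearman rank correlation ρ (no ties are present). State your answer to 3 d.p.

Rank screen: 1, 2, 5, 3, 4
Rank sleep: 2, 1, 4, 3, 5
d = rank(screen) − rank(sleep): -1, 1, 1, 0, -1; Σd² = 4
ρ = 1 − 6Σd² / [n(n²−1)] = 1 − 6×4 / (5×24) = 1 − 24/120 ≈ 0.800

0.800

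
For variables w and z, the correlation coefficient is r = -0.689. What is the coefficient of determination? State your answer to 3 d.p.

0.475

r² = (-0.689)² = 0.475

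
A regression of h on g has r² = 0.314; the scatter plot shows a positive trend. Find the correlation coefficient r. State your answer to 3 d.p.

|r| = √0.314 = 0.560
The association is positive, so r = 0.560.

0.560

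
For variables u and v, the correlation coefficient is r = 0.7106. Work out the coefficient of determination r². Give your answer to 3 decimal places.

r² = (0.7106)² = 0.505

0.505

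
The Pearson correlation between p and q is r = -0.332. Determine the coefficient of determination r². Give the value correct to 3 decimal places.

0.110

r² = (-0.332)² = 0.110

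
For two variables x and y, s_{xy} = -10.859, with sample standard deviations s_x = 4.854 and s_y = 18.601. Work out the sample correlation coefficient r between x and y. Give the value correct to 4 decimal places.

-0.1203

r = Cov(x,y) / (s_x · s_y) = -10.859 / (4.854 × 18.601)
  = -10.859 / 90.2893 ≈ -0.1203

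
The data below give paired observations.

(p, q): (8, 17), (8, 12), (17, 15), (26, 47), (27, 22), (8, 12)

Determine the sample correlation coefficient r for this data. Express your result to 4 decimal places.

0.7262

n = 6, Σp = 94, Σq = 125, Σp² = 1886, Σq² = 3495, Σpq = 2399
nΣpq − ΣpΣq = 14394 − 11750 = 2644
nΣp² − (Σp)² = 11316 − 8836 = 2480; nΣq² − (Σq)² = 20970 − 15625 = 5345
r = 2644 / √(2480 × 5345) = 2644 / 3640.8241 ≈ 0.7262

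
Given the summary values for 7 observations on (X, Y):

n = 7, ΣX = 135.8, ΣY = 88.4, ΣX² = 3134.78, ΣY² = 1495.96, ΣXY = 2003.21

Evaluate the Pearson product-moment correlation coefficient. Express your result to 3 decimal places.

0.661

r = (nΣXY − ΣXΣY) / √[(nΣX² − (ΣX)²)(nΣY² − (ΣY)²)]
Numerator: 7×2003.21 − 135.8×88.4 = 2017.75
Denominator: √[(21943.46 − 18441.64)(10471.72 − 7814.56)] = √[3501.82 × 2657.16] = 3050.3928
r = 2017.75 / 3050.3928 ≈ 0.661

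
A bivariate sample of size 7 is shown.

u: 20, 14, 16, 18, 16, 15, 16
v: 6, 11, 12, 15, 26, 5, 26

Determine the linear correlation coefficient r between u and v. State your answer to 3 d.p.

n = 7, Σu = 115, Σv = 101, Σu² = 1913, Σv² = 1903, Σuv = 1643
nΣuv − ΣuΣv = 11501 − 11615 = -114
nΣu² − (Σu)² = 13391 − 13225 = 166; nΣv² − (Σv)² = 13321 − 10201 = 3120
r = -114 / √(166 × 3120) = -114 / 719.6666 ≈ -0.158

-0.158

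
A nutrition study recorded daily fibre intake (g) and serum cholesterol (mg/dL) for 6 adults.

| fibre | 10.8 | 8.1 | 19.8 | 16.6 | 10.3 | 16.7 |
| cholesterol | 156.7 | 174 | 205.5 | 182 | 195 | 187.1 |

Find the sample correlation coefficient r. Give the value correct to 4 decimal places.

0.5952

n = 6, Σx = 82.3, Σy = 1100.3, Σx² = 1234.83, Σy² = 203216.55, Σxy = 15324.93
nΣxy − ΣxΣy = 91949.58 − 90554.69 = 1394.89
nΣx² − (Σx)² = 7408.98 − 6773.29 = 635.69; nΣy² − (Σy)² = 1219299.3 − 1210660.09 = 8639.21
r = 1394.89 / √(635.69 × 8639.21) = 1394.89 / 2343.4717 ≈ 0.5952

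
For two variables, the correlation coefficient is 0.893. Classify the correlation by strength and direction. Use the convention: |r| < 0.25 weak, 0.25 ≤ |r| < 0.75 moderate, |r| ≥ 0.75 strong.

strong positive

r = 0.893 > 0 so the relationship is positive.
|r| = 0.893, which falls in the strong range.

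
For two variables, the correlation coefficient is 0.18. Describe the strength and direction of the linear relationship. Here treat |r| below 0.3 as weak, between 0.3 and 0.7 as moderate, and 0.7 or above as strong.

weak positive

r = 0.18 > 0 so the relationship is positive.
|r| = 0.18, which falls in the weak range.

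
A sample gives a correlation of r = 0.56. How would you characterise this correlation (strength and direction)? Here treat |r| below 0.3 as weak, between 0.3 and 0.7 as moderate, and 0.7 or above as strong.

r = 0.56 > 0 so the relationship is positive.
|r| = 0.56, which falls in the moderate range.

moderate positive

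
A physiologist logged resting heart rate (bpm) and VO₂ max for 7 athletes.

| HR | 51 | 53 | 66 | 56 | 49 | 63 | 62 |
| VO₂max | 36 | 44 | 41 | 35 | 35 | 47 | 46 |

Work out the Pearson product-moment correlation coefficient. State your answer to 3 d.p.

0.644

n = 7, Σx = 400, Σy = 284, Σx² = 23116, Σy² = 11688, Σxy = 16362
nΣxy − ΣxΣy = 114534 − 113600 = 934
nΣx² − (Σx)² = 161812 − 160000 = 1812; nΣy² − (Σy)² = 81816 − 80656 = 1160
r = 934 / √(1812 × 1160) = 934 / 1449.8000 ≈ 0.644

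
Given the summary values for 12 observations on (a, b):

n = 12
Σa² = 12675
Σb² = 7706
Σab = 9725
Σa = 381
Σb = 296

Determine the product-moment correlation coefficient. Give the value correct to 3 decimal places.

0.676

r = (nΣab − ΣaΣb) / √[(nΣa² − (Σa)²)(nΣb² − (Σb)²)]
Numerator: 12×9725 − 381×296 = 3924
Denominator: √[(152100 − 145161)(92472 − 87616)] = √[6939 × 4856] = 5804.8070
r = 3924 / 5804.8070 ≈ 0.676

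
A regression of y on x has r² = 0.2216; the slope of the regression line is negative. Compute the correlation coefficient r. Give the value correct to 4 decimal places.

|r| = √0.2216 = 0.4707
The association is negative, so r = −0.4707.

-0.4707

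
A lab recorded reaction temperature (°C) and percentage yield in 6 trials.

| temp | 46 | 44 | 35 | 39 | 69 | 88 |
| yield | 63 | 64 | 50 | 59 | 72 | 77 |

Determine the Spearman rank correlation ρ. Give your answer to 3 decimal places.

Rank temp: 4, 3, 1, 2, 5, 6
Rank yield: 3, 4, 1, 2, 5, 6
d = rank(temp) − rank(yield): 1, -1, 0, 0, 0, 0; Σd² = 2
ρ = 1 − 6Σd² / [n(n²−1)] = 1 − 6×2 / (6×35) = 1 − 12/210 ≈ 0.943

0.943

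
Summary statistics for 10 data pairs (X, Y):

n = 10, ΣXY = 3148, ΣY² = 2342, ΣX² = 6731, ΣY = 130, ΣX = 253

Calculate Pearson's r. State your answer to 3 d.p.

-0.304

r = (nΣXY − ΣXΣY) / √[(nΣX² − (ΣX)²)(nΣY² − (ΣY)²)]
Numerator: 10×3148 − 253×130 = -1410
Denominator: √[(67310 − 64009)(23420 − 16900)] = √[3301 × 6520] = 4639.2370
r = -1410 / 4639.2370 ≈ -0.304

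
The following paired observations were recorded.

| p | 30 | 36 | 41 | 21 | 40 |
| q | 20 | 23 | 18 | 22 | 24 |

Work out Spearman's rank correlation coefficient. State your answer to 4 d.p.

-0.1000

Rank p: 2, 3, 5, 1, 4
Rank q: 2, 4, 1, 3, 5
d = rank(p) − rank(q): 0, -1, 4, -2, -1; Σd² = 22
ρ = 1 − 6Σd² / [n(n²−1)] = 1 − 6×22 / (5×24) = 1 − 132/120 ≈ -0.1000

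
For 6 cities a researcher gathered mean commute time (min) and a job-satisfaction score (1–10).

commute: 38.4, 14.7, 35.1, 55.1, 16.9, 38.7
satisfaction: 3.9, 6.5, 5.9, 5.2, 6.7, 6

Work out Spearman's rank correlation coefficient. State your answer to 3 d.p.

-0.657

Rank commute: 4, 1, 3, 6, 2, 5
Rank satisfaction: 1, 5, 3, 2, 6, 4
d = rank(commute) − rank(satisfaction): 3, -4, 0, 4, -4, 1; Σd² = 58
ρ = 1 − 6Σd² / [n(n²−1)] = 1 − 6×58 / (6×35) = 1 − 348/210 ≈ -0.657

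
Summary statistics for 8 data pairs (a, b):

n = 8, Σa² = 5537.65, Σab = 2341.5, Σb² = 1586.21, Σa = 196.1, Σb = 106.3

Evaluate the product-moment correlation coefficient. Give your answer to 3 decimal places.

r = (nΣab − ΣaΣb) / √[(nΣa² − (Σa)²)(nΣb² − (Σb)²)]
Numerator: 8×2341.5 − 196.1×106.3 = -2113.43
Denominator: √[(44301.2 − 38455.21)(12689.68 − 11299.69)] = √[5845.99 × 1389.99] = 2850.5908
r = -2113.43 / 2850.5908 ≈ -0.741

-0.741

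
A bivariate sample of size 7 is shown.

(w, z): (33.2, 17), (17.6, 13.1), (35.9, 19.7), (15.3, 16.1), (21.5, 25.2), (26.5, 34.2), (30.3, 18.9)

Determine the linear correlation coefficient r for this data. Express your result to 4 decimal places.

0.1648

n = 7, Σw = 180.3, Σz = 144.2, Σw² = 5017.49, Σz² = 3269.8, Σwz = 3769.29
nΣwz − ΣwΣz = 26385.03 − 25999.26 = 385.77
nΣw² − (Σw)² = 35122.43 − 32508.09 = 2614.34; nΣz² − (Σz)² = 22888.6 − 20793.64 = 2094.96
r = 385.77 / √(2614.34 × 2094.96) = 385.77 / 2340.2858 ≈ 0.1648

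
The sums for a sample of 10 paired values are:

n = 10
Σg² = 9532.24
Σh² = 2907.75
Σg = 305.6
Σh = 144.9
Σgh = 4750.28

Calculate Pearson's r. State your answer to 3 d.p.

0.815

r = (nΣgh − ΣgΣh) / √[(nΣg² − (Σg)²)(nΣh² − (Σh)²)]
Numerator: 10×4750.28 − 305.6×144.9 = 3221.36
Denominator: √[(95322.4 − 93391.36)(29077.5 − 20996.01)] = √[1931.04 × 8081.49] = 3950.4026
r = 3221.36 / 3950.4026 ≈ 0.815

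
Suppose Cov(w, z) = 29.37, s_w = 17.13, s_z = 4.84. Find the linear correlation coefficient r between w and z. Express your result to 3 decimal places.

r = Cov(w,z) / (s_w · s_z) = 29.37 / (17.13 × 4.84)
  = 29.37 / 82.9092 ≈ 0.354

0.354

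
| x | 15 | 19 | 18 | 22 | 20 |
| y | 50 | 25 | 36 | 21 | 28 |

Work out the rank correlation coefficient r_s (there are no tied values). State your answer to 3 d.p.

Rank x: 1, 3, 2, 5, 4
Rank y: 5, 2, 4, 1, 3
d = rank(x) − rank(y): -4, 1, -2, 4, 1; Σd² = 38
ρ = 1 − 6Σd² / [n(n²−1)] = 1 − 6×38 / (5×24) = 1 − 228/120 ≈ -0.900

-0.900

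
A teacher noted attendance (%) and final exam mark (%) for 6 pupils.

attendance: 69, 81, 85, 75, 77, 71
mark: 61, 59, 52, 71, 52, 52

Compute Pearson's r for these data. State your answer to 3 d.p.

-0.257

n = 6, Σx = 458, Σy = 347, Σx² = 35142, Σy² = 20355, Σxy = 26429
nΣxy − ΣxΣy = 158574 − 158926 = -352
nΣx² − (Σx)² = 210852 − 209764 = 1088; nΣy² − (Σy)² = 122130 − 120409 = 1721
r = -352 / √(1088 × 1721) = -352 / 1368.3742 ≈ -0.257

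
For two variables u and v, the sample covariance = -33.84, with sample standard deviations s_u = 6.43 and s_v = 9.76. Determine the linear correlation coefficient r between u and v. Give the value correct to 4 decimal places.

-0.5392

r = Cov(u,v) / (s_u · s_v) = -33.84 / (6.43 × 9.76)
  = -33.84 / 62.7568 ≈ -0.5392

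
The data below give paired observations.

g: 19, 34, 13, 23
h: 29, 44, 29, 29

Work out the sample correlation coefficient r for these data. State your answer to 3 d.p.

0.886

n = 4, Σg = 89, Σh = 131, Σg² = 2215, Σh² = 4459, Σgh = 3091
nΣgh − ΣgΣh = 12364 − 11659 = 705
nΣg² − (Σg)² = 8860 − 7921 = 939; nΣh² − (Σh)² = 17836 − 17161 = 675
r = 705 / √(939 × 675) = 705 / 796.1313 ≈ 0.886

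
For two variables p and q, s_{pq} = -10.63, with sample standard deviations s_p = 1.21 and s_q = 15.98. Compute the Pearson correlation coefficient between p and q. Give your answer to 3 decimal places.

-0.550

r = Cov(p,q) / (s_p · s_q) = -10.63 / (1.21 × 15.98)
  = -10.63 / 19.3358 ≈ -0.550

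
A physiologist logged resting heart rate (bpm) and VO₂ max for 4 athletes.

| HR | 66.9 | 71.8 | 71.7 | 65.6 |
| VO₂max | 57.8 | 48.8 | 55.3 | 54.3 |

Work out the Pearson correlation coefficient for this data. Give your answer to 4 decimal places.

-0.5467

n = 4, Σx = 276, Σy = 216.2, Σx² = 19075.1, Σy² = 11728.86, Σxy = 14897.75
nΣxy − ΣxΣy = 59591 − 59671.2 = -80.2
nΣx² − (Σx)² = 76300.4 − 76176 = 124.4; nΣy² − (Σy)² = 46915.44 − 46742.44 = 173
r = -80.2 / √(124.4 × 173) = -80.2 / 146.7011 ≈ -0.5467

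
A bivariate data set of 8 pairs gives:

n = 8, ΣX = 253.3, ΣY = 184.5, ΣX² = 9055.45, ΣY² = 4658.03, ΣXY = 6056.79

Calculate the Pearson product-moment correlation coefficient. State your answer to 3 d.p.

0.333

r = (nΣXY − ΣXΣY) / √[(nΣX² − (ΣX)²)(nΣY² − (ΣY)²)]
Numerator: 8×6056.79 − 253.3×184.5 = 1720.47
Denominator: √[(72443.6 − 64160.89)(37264.24 − 34040.25)] = √[8282.71 × 3223.99] = 5167.5308
r = 1720.47 / 5167.5308 ≈ 0.333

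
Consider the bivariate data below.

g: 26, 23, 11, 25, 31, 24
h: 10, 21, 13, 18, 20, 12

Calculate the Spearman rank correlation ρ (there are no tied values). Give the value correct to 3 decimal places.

Rank g: 5, 2, 1, 4, 6, 3
Rank h: 1, 6, 3, 4, 5, 2
d = rank(g) − rank(h): 4, -4, -2, 0, 1, 1; Σd² = 38
ρ = 1 − 6Σd² / [n(n²−1)] = 1 − 6×38 / (6×35) = 1 − 228/210 ≈ -0.086

-0.086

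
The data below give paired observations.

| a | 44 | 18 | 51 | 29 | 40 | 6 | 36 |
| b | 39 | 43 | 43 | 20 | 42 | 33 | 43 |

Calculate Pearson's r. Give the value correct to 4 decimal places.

0.3400

n = 7, Σa = 224, Σb = 263, Σa² = 8634, Σb² = 10321, Σab = 8689
nΣab − ΣaΣb = 60823 − 58912 = 1911
nΣa² − (Σa)² = 60438 − 50176 = 10262; nΣb² − (Σb)² = 72247 − 69169 = 3078
r = 1911 / √(10262 × 3078) = 1911 / 5620.1811 ≈ 0.3400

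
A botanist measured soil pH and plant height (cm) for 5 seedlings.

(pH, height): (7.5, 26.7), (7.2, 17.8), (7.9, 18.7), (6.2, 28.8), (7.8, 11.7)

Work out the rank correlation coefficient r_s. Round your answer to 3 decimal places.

-0.500

Rank pH: 3, 2, 5, 1, 4
Rank height: 4, 2, 3, 5, 1
d = rank(pH) − rank(height): -1, 0, 2, -4, 3; Σd² = 30
ρ = 1 − 6Σd² / [n(n²−1)] = 1 − 6×30 / (5×24) = 1 − 180/120 ≈ -0.500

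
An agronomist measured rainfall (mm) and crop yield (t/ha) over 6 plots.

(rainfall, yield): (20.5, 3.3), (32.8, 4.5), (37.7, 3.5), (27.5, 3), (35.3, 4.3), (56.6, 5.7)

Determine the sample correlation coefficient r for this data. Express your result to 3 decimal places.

0.856

n = 6, Σx = 210.4, Σy = 24.3, Σx² = 8123.28, Σy² = 103.37, Σxy = 904.11
nΣxy − ΣxΣy = 5424.66 − 5112.72 = 311.94
nΣx² − (Σx)² = 48739.68 − 44268.16 = 4471.52; nΣy² − (Σy)² = 620.22 − 590.49 = 29.73
r = 311.94 / √(4471.52 × 29.73) = 311.94 / 364.6070 ≈ 0.856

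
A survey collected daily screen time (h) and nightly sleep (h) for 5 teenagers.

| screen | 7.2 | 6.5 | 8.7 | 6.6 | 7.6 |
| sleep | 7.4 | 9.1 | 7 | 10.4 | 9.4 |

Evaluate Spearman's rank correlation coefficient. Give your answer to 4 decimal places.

Rank screen: 3, 1, 5, 2, 4
Rank sleep: 2, 3, 1, 5, 4
d = rank(screen) − rank(sleep): 1, -2, 4, -3, 0; Σd² = 30
ρ = 1 − 6Σd² / [n(n²−1)] = 1 − 6×30 / (5×24) = 1 − 180/120 ≈ -0.5000

-0.5000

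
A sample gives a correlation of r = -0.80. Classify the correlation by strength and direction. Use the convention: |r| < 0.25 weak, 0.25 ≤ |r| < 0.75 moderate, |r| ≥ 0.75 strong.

r = -0.80 < 0 so the relationship is negative.
|r| = 0.80, which falls in the strong range.

strong negative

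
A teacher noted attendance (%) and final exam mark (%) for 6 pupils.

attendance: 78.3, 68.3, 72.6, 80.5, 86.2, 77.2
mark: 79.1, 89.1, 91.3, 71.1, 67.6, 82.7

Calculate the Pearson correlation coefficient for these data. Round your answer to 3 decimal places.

-0.930

n = 6, Σx = 463.1, Σy = 480.9, Σx² = 35937.07, Σy² = 38995.57, Σxy = 36842.55
nΣxy − ΣxΣy = 221055.3 − 222704.79 = -1649.49
nΣx² − (Σx)² = 215622.42 − 214461.61 = 1160.81; nΣy² − (Σy)² = 233973.42 − 231264.81 = 2708.61
r = -1649.49 / √(1160.81 × 2708.61) = -1649.49 / 1773.1840 ≈ -0.930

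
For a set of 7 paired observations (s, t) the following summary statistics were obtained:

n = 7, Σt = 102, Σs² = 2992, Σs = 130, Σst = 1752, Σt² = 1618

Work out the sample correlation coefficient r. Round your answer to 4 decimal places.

-0.5158

r = (nΣst − ΣsΣt) / √[(nΣs² − (Σs)²)(nΣt² − (Σt)²)]
Numerator: 7×1752 − 130×102 = -996
Denominator: √[(20944 − 16900)(11326 − 10404)] = √[4044 × 922] = 1930.9500
r = -996 / 1930.9500 ≈ -0.5158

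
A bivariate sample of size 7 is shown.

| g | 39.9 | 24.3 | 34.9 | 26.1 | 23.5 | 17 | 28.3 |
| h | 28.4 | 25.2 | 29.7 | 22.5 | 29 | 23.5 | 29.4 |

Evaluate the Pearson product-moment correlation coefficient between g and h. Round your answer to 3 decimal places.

0.584

n = 7, Σg = 194, Σh = 187.7, Σg² = 5723.86, Σh² = 5087.55, Σgh = 5282.32
nΣgh − ΣgΣh = 36976.24 − 36413.8 = 562.44
nΣg² − (Σg)² = 40067.02 − 37636 = 2431.02; nΣh² − (Σh)² = 35612.85 − 35231.29 = 381.56
r = 562.44 / √(2431.02 × 381.56) = 562.44 / 963.1095 ≈ 0.584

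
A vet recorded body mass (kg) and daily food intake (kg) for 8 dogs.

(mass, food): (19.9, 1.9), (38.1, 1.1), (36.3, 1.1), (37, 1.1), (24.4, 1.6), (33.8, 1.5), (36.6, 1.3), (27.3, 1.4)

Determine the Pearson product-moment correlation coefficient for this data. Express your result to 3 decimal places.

n = 8, Σx = 253.4, Σy = 11, Σx² = 8356.96, Σy² = 15.7, Σxy = 335.89
nΣxy − ΣxΣy = 2687.12 − 2787.4 = -100.28
nΣx² − (Σx)² = 66855.68 − 64211.56 = 2644.12; nΣy² − (Σy)² = 125.6 − 121 = 4.6
r = -100.28 / √(2644.12 × 4.6) = -100.28 / 110.2858 ≈ -0.909

-0.909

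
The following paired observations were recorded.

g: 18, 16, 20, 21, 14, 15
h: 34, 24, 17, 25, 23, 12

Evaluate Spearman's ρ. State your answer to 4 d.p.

0.4286

Rank g: 4, 3, 5, 6, 1, 2
Rank h: 6, 4, 2, 5, 3, 1
d = rank(g) − rank(h): -2, -1, 3, 1, -2, 1; Σd² = 20
ρ = 1 − 6Σd² / [n(n²−1)] = 1 − 6×20 / (6×35) = 1 − 120/210 ≈ 0.4286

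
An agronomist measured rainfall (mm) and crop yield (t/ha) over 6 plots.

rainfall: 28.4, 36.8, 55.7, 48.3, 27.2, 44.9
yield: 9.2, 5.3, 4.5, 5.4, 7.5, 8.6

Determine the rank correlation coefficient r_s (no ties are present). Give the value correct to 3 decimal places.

-0.600

Rank rainfall: 2, 3, 6, 5, 1, 4
Rank yield: 6, 2, 1, 3, 4, 5
d = rank(rainfall) − rank(yield): -4, 1, 5, 2, -3, -1; Σd² = 56
ρ = 1 − 6Σd² / [n(n²−1)] = 1 − 6×56 / (6×35) = 1 − 336/210 ≈ -0.600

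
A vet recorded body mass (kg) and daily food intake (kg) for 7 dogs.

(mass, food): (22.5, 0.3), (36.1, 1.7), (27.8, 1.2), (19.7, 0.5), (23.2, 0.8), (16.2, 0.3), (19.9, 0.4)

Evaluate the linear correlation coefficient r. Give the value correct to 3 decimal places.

0.947

n = 7, Σx = 165.4, Σy = 5.2, Σx² = 4167.08, Σy² = 5.56, Σxy = 142.71
nΣxy − ΣxΣy = 998.97 − 860.08 = 138.89
nΣx² − (Σx)² = 29169.56 − 27357.16 = 1812.4; nΣy² − (Σy)² = 38.92 − 27.04 = 11.88
r = 138.89 / √(1812.4 × 11.88) = 138.89 / 146.7355 ≈ 0.947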